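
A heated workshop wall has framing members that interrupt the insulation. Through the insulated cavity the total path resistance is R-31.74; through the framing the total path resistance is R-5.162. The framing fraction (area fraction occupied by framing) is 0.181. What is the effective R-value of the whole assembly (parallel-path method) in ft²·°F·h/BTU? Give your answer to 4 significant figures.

U_eff = 0.819/31.74 + 0.181/5.162 = 0.025803 + 0.035064 = 0.060867
R_eff = 1/U_eff = 16.429 ft²·°F·h/BTU

16.43 ft²·°F·h/BTU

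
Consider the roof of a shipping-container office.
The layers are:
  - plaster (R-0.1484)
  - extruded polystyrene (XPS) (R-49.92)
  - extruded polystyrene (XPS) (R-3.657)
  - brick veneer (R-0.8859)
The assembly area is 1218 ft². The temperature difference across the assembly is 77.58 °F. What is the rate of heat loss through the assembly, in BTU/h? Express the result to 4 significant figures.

R_total = 0.1484 + 49.92 + 3.657 + 0.8859 = 54.611 ft²·°F·h/BTU
Q = A·ΔT/R = 1218 × 77.58 / 54.611 = 1730.3 BTU/h

1730 BTU/h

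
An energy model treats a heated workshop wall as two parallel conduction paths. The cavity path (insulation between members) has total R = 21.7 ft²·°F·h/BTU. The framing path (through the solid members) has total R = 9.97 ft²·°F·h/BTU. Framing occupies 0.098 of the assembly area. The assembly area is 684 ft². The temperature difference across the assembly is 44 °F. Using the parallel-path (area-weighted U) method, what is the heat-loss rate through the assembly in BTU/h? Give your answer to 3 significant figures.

U_eff = 0.902/21.7 + 0.098/9.97 = 0.04157 + 0.009829 = 0.0514
R_eff = 1/U_eff = 19.46 ft²·°F·h/BTU
Q = 684 × 44 / 19.46 = 1547 BTU/h

1550 BTU/h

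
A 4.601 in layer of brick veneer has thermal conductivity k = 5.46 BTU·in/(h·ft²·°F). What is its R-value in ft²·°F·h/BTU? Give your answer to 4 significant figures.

R = L/k = 4.601/5.46 = 0.84267 ft²·°F·h/BTU

0.8427 ft²·°F·h/BTU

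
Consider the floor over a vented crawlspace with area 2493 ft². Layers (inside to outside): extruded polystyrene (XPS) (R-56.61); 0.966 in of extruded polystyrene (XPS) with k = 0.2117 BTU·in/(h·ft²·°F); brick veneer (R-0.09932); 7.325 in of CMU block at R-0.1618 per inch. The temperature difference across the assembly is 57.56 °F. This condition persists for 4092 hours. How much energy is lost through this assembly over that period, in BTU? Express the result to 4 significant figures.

0.966/0.2117 = 4.5631
7.325 × 0.1618 = 1.1852
R_total = 56.61 + 4.5631 + 0.09932 + 1.1852 = 62.458 ft²·°F·h/BTU
Q = 2493 × 57.56 / 62.458 = 2297.5 BTU/h
E = 2297.5 × 4092 = 9401400 BTU

9401000 BTU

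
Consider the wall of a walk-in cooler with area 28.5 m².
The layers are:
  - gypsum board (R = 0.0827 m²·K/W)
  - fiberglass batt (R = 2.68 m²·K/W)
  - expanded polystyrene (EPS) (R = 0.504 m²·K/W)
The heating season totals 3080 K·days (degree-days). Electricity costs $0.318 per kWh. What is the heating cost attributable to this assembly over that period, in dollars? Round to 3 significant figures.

205 dollars

R_total = 0.0827 + 2.68 + 0.504 = 3.267 m²·K/W
E = A × HDD × 24 / R / 1000 = 28.5 × 3080 × 24 / 3.267 / 1000 = 644.9 kWh
Cost = 644.9 × 0.318 = $205.1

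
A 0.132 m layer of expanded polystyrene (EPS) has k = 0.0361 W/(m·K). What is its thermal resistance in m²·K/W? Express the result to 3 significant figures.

R = L/k = 0.132/0.0361 = 3.657 m²·K/W

3.66 m²·K/W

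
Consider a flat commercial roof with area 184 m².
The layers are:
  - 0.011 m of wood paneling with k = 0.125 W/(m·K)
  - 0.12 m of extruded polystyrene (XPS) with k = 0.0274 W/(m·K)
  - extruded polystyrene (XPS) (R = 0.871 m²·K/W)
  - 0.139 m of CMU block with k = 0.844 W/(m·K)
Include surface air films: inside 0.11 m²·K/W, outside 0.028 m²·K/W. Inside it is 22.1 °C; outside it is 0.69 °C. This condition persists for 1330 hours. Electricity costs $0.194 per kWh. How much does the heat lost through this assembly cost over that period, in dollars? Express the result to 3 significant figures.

0.011/0.125 = 0.088
0.12/0.0274 = 4.38
0.139/0.844 = 0.1647
R_total = 0.11 + 0.088 + 4.38 + 0.871 + 0.1647 + 0.028 = 5.641 m²·K/W
Q = 184 × (22.1 − 0.69) / 5.641 = 698.3 W
E = 698.3 W × 1330 h / 1000 = 928.8 kWh
Cost = 928.8 × 0.194 = $180.2

180 dollars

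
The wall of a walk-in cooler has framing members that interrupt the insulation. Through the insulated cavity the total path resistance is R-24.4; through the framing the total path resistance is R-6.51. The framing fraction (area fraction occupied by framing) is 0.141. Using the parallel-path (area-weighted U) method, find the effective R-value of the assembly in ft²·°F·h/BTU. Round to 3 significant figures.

17.6 ft²·°F·h/BTU

U_eff = 0.859/24.4 + 0.141/6.51 = 0.0352 + 0.02166 = 0.05686
R_eff = 1/U_eff = 17.59 ft²·°F·h/BTU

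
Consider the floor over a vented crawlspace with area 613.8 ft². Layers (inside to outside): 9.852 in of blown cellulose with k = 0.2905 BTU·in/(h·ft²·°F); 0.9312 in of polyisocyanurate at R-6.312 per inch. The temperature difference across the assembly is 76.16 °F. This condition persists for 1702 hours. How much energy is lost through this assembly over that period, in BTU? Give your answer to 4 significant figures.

1999000 BTU

9.852/0.2905 = 33.914
0.9312 × 6.312 = 5.8777
R_total = 33.914 + 5.8777 = 39.792 ft²·°F·h/BTU
Q = 613.8 × 76.16 / 39.792 = 1174.8 BTU/h
E = 1174.8 × 1702 = 1999500 BTU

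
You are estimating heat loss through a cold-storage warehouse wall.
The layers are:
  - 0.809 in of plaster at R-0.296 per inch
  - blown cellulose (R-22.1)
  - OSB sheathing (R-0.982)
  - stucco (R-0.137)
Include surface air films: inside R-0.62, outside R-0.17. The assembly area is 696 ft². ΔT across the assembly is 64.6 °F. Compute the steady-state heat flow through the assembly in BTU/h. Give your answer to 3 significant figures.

1850 BTU/h

0.809 × 0.296 = 0.2395
R_total = 0.62 + 0.2395 + 22.1 + 0.982 + 0.137 + 0.17 = 24.25 ft²·°F·h/BTU
Q = A·ΔT/R = 696 × 64.6 / 24.25 = 1854 BTU/h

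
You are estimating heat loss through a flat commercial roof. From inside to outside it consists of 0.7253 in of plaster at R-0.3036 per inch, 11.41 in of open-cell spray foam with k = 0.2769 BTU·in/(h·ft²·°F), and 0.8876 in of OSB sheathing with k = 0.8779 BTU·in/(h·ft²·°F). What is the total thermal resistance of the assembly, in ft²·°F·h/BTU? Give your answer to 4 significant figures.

42.44 ft²·°F·h/BTU

0.7253 × 0.3036 = 0.2202
11.41/0.2769 = 41.206
0.8876/0.8779 = 1.011
R_total = 0.2202 + 41.206 + 1.011 = 42.437 ft²·°F·h/BTU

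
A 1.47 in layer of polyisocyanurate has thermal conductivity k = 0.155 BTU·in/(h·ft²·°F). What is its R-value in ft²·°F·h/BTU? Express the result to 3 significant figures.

9.48 ft²·°F·h/BTU

R = L/k = 1.47/0.155 = 9.484 ft²·°F·h/BTU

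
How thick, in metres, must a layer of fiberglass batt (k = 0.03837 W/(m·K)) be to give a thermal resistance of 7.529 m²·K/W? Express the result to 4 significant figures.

L = R·k = 7.529 × 0.03837 = 0.28889 m

0.2889 m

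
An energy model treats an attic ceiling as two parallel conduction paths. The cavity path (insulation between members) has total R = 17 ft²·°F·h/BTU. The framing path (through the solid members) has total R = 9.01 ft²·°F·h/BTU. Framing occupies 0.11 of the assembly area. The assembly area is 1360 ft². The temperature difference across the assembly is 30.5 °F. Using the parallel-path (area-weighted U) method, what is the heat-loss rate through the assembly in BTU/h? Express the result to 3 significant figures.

2680 BTU/h

U_eff = 0.89/17 + 0.11/9.01 = 0.05235 + 0.01221 = 0.06456
R_eff = 1/U_eff = 15.49 ft²·°F·h/BTU
Q = 1360 × 30.5 / 15.49 = 2678 BTU/h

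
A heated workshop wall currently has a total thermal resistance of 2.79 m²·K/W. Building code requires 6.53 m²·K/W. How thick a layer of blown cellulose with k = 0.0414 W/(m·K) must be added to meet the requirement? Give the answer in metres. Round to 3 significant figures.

0.155 m

ΔR = 6.53 − 2.79 = 3.74 m²·K/W
L = ΔR × k = 3.74 × 0.0414 = 0.1548 m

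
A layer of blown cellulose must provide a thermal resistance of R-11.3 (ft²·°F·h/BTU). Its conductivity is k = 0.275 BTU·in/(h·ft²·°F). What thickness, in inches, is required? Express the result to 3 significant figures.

L = R × k = 11.3 × 0.275 = 3.108 in

3.11 in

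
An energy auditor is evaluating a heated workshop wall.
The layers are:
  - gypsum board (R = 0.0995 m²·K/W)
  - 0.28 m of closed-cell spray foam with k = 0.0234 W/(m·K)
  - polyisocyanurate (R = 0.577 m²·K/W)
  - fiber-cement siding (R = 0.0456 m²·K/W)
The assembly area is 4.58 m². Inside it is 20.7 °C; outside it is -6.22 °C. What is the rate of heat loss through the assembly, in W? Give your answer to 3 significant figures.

9.72 W

0.28/0.0234 = 11.97
R_total = 0.0995 + 11.97 + 0.577 + 0.0456 = 12.69 m²·K/W
Q = A·ΔT/R = 4.58 × (20.7 − (-6.22)) / 12.69 = 9.717 W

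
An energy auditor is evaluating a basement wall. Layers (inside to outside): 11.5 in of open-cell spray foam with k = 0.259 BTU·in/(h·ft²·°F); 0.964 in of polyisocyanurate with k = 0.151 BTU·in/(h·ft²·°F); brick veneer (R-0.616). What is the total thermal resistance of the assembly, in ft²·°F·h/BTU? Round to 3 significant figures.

51.4 ft²·°F·h/BTU

11.5/0.259 = 44.4
0.964/0.151 = 6.384
R_total = 44.4 + 6.384 + 0.616 = 51.4 ft²·°F·h/BTU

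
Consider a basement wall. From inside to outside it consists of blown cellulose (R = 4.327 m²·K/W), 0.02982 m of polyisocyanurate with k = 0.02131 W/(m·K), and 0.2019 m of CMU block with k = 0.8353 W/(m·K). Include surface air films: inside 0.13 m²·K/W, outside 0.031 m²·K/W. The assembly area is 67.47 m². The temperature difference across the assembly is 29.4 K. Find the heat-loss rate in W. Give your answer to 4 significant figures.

0.02982/0.02131 = 1.3993
0.2019/0.8353 = 0.24171
R_total = 0.13 + 4.327 + 1.3993 + 0.24171 + 0.031 = 6.1291 m²·K/W
Q = A·ΔT/R = 67.47 × 29.4 / 6.1291 = 323.64 W

323.6 W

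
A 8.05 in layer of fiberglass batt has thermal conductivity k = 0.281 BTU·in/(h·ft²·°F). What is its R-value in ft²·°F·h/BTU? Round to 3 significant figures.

28.6 ft²·°F·h/BTU

R = L/k = 8.05/0.281 = 28.65 ft²·°F·h/BTU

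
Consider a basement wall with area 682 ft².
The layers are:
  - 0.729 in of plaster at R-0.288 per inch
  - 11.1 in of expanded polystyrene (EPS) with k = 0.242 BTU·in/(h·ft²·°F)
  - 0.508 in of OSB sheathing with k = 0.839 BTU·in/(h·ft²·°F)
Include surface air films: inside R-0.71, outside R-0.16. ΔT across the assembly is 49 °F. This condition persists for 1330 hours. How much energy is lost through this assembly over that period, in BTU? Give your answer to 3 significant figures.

935000 BTU

0.729 × 0.288 = 0.21
11.1/0.242 = 45.87
0.508/0.839 = 0.6055
R_total = 0.71 + 0.21 + 45.87 + 0.6055 + 0.16 = 47.55 ft²·°F·h/BTU
Q = 682 × 49 / 47.55 = 702.7 BTU/h
E = 702.7 × 1330 = 934700 BTU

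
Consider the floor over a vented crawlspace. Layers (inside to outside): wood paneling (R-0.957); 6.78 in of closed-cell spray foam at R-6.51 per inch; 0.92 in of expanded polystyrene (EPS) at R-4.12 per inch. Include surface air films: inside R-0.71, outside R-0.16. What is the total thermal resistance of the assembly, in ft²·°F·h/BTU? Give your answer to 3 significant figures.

6.78 × 6.51 = 44.14
0.92 × 4.12 = 3.79
R_total = 0.71 + 0.957 + 44.14 + 3.79 + 0.16 = 49.76 ft²·°F·h/BTU

49.8 ft²·°F·h/BTU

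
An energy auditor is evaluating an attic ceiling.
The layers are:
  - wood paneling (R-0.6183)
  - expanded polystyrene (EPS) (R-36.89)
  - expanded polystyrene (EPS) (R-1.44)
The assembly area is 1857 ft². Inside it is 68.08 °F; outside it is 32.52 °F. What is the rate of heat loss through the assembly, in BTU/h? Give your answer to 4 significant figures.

1695 BTU/h

R_total = 0.6183 + 36.89 + 1.44 = 38.948 ft²·°F·h/BTU
Q = A·ΔT/R = 1857 × (68.08 − 32.52) / 38.948 = 1695.5 BTU/h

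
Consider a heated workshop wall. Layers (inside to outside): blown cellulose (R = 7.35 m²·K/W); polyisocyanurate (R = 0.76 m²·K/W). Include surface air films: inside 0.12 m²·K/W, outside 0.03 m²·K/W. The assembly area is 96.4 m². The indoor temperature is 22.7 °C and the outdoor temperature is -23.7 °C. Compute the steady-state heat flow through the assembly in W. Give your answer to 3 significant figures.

542 W

R_total = 0.12 + 7.35 + 0.76 + 0.03 = 8.26 m²·K/W
Q = A·ΔT/R = 96.4 × (22.7 − (-23.7)) / 8.26 = 541.5 W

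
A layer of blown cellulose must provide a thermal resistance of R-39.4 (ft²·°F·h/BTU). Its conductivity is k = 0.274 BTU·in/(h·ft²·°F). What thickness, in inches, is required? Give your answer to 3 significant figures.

L = R × k = 39.4 × 0.274 = 10.8 in

10.8 in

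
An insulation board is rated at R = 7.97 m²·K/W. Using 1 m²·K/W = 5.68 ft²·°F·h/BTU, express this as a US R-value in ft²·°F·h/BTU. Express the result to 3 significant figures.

45.3 ft²·°F·h/BTU

R_US = 7.97 × 5.68 = 45.27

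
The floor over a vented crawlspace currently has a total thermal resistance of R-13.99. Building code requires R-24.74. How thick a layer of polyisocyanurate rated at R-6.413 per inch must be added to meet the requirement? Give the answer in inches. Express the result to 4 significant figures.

1.676 in

ΔR = 24.74 − 13.99 = 10.75 ft²·°F·h/BTU
L = ΔR / (R/in) = 10.75/6.413 = 1.6763 in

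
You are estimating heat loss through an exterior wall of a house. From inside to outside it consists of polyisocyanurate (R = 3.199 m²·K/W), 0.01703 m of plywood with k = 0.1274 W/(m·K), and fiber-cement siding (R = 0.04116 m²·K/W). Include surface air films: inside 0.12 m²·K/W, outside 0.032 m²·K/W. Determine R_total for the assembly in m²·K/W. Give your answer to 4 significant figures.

0.01703/0.1274 = 0.13367
R_total = 0.12 + 3.199 + 0.13367 + 0.04116 + 0.032 = 3.5258 m²·K/W

3.526 m²·K/W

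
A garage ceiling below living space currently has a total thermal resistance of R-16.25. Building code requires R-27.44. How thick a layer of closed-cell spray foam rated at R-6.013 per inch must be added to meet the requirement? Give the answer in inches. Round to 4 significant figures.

1.861 in

ΔR = 27.44 − 16.25 = 11.19 ft²·°F·h/BTU
L = ΔR / (R/in) = 11.19/6.013 = 1.861 in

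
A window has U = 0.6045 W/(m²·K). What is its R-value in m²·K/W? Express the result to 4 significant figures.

R = 1/U = 1/0.6045 = 1.6543

1.654 m²·K/W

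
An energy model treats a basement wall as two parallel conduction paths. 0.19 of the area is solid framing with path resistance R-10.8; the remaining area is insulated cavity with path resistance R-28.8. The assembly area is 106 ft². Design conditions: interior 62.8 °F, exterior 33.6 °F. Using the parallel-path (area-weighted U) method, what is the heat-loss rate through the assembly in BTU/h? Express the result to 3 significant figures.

142 BTU/h

U_eff = 0.81/28.8 + 0.19/10.8 = 0.02813 + 0.01759 = 0.04572
R_eff = 1/U_eff = 21.87 ft²·°F·h/BTU
Q = 106 × (62.8 − 33.6) / 21.87 = 141.5 BTU/h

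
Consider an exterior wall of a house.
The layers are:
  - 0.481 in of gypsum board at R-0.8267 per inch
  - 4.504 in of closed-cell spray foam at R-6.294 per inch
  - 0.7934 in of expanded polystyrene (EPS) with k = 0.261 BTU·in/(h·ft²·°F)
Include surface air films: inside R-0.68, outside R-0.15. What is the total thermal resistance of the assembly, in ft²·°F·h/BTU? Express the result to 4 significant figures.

32.62 ft²·°F·h/BTU

0.481 × 0.8267 = 0.39764
4.504 × 6.294 = 28.348
0.7934/0.261 = 3.0398
R_total = 0.68 + 0.39764 + 28.348 + 3.0398 + 0.15 = 32.616 ft²·°F·h/BTU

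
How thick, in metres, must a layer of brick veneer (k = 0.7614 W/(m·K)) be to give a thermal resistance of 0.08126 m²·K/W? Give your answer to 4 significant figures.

0.06187 m

L = R·k = 0.08126 × 0.7614 = 0.061871 m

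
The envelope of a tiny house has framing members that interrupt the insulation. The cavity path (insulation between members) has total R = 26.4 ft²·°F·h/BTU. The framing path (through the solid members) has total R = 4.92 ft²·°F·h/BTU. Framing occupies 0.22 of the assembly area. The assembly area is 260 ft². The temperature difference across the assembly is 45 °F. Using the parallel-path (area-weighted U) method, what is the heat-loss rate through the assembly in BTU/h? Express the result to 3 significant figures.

U_eff = 0.78/26.4 + 0.22/4.92 = 0.02955 + 0.04472 = 0.07426
R_eff = 1/U_eff = 13.47 ft²·°F·h/BTU
Q = 260 × 45 / 13.47 = 868.9 BTU/h

869 BTU/h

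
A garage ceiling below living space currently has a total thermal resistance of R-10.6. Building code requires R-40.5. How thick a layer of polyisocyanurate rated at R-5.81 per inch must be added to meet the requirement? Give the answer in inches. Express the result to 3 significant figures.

ΔR = 40.5 − 10.6 = 29.9 ft²·°F·h/BTU
L = ΔR / (R/in) = 29.9/5.81 = 5.146 in

5.15 in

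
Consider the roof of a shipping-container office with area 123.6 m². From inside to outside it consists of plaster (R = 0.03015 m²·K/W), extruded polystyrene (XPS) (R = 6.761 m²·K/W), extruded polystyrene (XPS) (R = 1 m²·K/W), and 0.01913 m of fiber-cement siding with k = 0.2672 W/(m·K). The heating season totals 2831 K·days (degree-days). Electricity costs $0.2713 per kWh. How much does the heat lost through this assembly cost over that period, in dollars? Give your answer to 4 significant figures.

289.8 dollars

0.01913/0.2672 = 0.071594
R_total = 0.03015 + 6.761 + 1 + 0.071594 = 7.8627 m²·K/W
E = A × HDD × 24 / R / 1000 = 123.6 × 2831 × 24 / 7.8627 / 1000 = 1068.1 kWh
Cost = 1068.1 × 0.2713 = $289.76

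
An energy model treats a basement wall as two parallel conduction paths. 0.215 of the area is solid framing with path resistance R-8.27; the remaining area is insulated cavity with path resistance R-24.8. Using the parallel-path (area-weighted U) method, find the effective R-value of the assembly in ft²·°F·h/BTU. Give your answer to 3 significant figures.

U_eff = 0.785/24.8 + 0.215/8.27 = 0.03165 + 0.026 = 0.05765
R_eff = 1/U_eff = 17.35 ft²·°F·h/BTU

17.3 ft²·°F·h/BTU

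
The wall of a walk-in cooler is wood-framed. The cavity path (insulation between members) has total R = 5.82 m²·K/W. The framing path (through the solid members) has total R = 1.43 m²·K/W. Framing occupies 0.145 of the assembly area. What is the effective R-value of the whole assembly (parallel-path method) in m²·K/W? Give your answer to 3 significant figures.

4.03 m²·K/W

U_eff = 0.855/5.82 + 0.145/1.43 = 0.1469 + 0.1014 = 0.2483
R_eff = 1/U_eff = 4.027 m²·K/W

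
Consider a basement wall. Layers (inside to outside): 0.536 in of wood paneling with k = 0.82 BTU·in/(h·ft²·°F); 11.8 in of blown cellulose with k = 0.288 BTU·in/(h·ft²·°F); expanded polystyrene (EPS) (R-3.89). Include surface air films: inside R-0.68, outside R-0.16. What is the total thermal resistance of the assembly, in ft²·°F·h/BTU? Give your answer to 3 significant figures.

0.536/0.82 = 0.6537
11.8/0.288 = 40.97
R_total = 0.68 + 0.6537 + 40.97 + 3.89 + 0.16 = 46.36 ft²·°F·h/BTU

46.4 ft²·°F·h/BTU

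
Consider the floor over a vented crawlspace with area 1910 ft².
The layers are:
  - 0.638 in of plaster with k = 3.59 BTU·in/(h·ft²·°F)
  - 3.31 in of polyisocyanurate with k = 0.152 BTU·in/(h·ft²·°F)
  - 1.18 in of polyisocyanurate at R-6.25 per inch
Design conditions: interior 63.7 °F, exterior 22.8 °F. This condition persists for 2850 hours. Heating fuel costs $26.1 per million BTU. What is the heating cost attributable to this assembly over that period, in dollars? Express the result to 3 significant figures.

198 dollars

0.638/3.59 = 0.1777
3.31/0.152 = 21.78
1.18 × 6.25 = 7.375
R_total = 0.1777 + 21.78 + 7.375 = 29.33 ft²·°F·h/BTU
Q = 1910 × (63.7 − 22.8) / 29.33 = 2664 BTU/h
E = 2664 × 2850 = 7591000 BTU
Cost = 7591000/10⁶ × 26.1 = $198.1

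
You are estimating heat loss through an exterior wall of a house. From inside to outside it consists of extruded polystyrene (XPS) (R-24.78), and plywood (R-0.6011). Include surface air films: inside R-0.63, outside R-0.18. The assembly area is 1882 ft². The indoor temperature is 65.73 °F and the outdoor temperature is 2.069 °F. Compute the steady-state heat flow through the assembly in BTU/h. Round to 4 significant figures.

4574 BTU/h

R_total = 0.63 + 24.78 + 0.6011 + 0.18 = 26.191 ft²·°F·h/BTU
Q = A·ΔT/R = 1882 × (65.73 − 2.069) / 26.191 = 4574.5 BTU/h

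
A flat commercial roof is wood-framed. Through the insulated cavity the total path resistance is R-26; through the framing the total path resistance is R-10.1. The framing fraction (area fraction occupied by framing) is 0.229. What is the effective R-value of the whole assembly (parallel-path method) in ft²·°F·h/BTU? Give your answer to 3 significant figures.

U_eff = 0.771/26 + 0.229/10.1 = 0.02965 + 0.02267 = 0.05233
R_eff = 1/U_eff = 19.11 ft²·°F·h/BTU

19.1 ft²·°F·h/BTU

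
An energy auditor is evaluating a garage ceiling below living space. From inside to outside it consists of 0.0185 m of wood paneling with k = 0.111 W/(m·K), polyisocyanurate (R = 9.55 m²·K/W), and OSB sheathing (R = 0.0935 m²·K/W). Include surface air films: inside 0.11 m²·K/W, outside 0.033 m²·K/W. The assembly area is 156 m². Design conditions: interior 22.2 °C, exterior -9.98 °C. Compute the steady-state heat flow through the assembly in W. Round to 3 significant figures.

0.0185/0.111 = 0.1667
R_total = 0.11 + 0.1667 + 9.55 + 0.0935 + 0.033 = 9.953 m²·K/W
Q = A·ΔT/R = 156 × (22.2 − (-9.98)) / 9.953 = 504.4 W

504 W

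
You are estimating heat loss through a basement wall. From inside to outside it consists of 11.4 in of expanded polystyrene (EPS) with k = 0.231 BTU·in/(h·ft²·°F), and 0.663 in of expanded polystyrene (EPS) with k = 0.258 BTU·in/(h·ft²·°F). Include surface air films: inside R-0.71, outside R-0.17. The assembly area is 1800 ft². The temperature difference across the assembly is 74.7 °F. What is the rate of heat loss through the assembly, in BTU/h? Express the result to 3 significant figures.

11.4/0.231 = 49.35
0.663/0.258 = 2.57
R_total = 0.71 + 49.35 + 2.57 + 0.17 = 52.8 ft²·°F·h/BTU
Q = A·ΔT/R = 1800 × 74.7 / 52.8 = 2547 BTU/h

2550 BTU/h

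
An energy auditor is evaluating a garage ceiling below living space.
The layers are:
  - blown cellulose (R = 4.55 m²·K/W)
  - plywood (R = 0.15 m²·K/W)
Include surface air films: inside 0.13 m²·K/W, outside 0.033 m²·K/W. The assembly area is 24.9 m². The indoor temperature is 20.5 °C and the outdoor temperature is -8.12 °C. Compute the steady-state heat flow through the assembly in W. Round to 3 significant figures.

147 W

R_total = 0.13 + 4.55 + 0.15 + 0.033 = 4.863 m²·K/W
Q = A·ΔT/R = 24.9 × (20.5 − (-8.12)) / 4.863 = 146.5 W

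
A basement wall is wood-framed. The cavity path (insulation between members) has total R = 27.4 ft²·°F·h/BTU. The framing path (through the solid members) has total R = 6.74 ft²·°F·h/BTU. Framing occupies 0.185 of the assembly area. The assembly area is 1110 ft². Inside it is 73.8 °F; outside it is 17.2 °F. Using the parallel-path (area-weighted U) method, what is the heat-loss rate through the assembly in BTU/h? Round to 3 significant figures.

U_eff = 0.815/27.4 + 0.185/6.74 = 0.02974 + 0.02745 = 0.05719
R_eff = 1/U_eff = 17.48 ft²·°F·h/BTU
Q = 1110 × (73.8 − 17.2) / 17.48 = 3593 BTU/h

3590 BTU/h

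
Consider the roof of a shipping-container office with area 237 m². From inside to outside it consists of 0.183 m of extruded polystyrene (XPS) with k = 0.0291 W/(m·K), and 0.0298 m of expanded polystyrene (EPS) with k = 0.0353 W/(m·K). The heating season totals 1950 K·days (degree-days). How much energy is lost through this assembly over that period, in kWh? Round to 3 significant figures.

0.183/0.0291 = 6.289
0.0298/0.0353 = 0.8442
R_total = 6.289 + 0.8442 = 7.133 m²·K/W
E = A × HDD × 24 / R / 1000 = 237 × 1950 × 24 / 7.133 / 1000 = 1555 kWh

1560 kWh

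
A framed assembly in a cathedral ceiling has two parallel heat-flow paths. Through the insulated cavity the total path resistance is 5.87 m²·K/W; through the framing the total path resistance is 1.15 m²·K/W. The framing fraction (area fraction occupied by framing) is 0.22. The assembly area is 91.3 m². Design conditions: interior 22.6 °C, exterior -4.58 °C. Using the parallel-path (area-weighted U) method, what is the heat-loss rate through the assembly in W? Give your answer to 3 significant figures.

804 W

U_eff = 0.78/5.87 + 0.22/1.15 = 0.1329 + 0.1913 = 0.3242
R_eff = 1/U_eff = 3.085 m²·K/W
Q = 91.3 × (22.6 − (-4.58)) / 3.085 = 804.5 W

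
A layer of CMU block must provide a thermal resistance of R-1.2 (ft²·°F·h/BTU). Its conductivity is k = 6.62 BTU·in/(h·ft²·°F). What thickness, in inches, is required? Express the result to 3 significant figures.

7.94 in

L = R × k = 1.2 × 6.62 = 7.944 in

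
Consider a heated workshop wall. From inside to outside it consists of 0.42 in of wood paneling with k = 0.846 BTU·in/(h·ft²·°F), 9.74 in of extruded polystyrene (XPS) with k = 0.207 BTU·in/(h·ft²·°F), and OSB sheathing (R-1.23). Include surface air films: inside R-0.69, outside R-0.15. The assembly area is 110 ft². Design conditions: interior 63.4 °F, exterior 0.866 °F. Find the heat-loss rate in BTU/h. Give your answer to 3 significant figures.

0.42/0.846 = 0.4965
9.74/0.207 = 47.05
R_total = 0.69 + 0.4965 + 47.05 + 1.23 + 0.15 = 49.62 ft²·°F·h/BTU
Q = A·ΔT/R = 110 × (63.4 − 0.866) / 49.62 = 138.6 BTU/h

139 BTU/h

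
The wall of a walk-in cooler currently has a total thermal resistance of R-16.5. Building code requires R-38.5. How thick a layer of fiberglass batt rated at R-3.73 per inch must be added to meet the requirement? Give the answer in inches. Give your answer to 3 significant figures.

ΔR = 38.5 − 16.5 = 22 ft²·°F·h/BTU
L = ΔR / (R/in) = 22/3.73 = 5.898 in

5.90 in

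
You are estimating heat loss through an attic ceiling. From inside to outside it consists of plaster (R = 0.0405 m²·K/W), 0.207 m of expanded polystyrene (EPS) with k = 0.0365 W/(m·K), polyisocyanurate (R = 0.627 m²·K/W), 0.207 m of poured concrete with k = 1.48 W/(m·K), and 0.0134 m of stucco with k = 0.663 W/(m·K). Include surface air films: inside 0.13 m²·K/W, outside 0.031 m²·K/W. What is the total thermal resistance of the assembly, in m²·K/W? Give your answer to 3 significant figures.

6.66 m²·K/W

0.207/0.0365 = 5.671
0.207/1.48 = 0.1399
0.0134/0.663 = 0.02021
R_total = 0.13 + 0.0405 + 5.671 + 0.627 + 0.1399 + 0.02021 + 0.031 = 6.66 m²·K/W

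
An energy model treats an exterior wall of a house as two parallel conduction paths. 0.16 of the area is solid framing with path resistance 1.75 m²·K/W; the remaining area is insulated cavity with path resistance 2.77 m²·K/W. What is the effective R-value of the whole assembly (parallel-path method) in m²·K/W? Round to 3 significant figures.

2.53 m²·K/W

U_eff = 0.84/2.77 + 0.16/1.75 = 0.3032 + 0.09143 = 0.3947
R_eff = 1/U_eff = 2.534 m²·K/W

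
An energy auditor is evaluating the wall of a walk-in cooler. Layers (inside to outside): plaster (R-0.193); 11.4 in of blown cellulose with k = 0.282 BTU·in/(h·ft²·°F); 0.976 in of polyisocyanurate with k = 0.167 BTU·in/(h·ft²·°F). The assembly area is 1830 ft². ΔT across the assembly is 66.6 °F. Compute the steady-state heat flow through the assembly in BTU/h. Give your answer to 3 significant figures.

2620 BTU/h

11.4/0.282 = 40.43
0.976/0.167 = 5.844
R_total = 0.193 + 40.43 + 5.844 = 46.46 ft²·°F·h/BTU
Q = A·ΔT/R = 1830 × 66.6 / 46.46 = 2623 BTU/h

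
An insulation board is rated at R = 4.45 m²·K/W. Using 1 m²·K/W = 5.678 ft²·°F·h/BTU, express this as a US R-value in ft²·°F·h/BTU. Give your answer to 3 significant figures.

R_US = 4.45 × 5.678 = 25.27

25.3 ft²·°F·h/BTU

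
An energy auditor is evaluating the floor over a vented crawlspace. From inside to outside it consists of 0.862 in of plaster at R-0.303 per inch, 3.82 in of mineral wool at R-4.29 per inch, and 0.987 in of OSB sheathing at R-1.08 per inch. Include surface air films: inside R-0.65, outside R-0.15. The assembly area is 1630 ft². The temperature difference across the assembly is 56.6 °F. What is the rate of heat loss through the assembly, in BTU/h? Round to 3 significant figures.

4980 BTU/h

0.862 × 0.303 = 0.2612
3.82 × 4.29 = 16.39
0.987 × 1.08 = 1.066
R_total = 0.65 + 0.2612 + 16.39 + 1.066 + 0.15 = 18.51 ft²·°F·h/BTU
Q = A·ΔT/R = 1630 × 56.6 / 18.51 = 4983 BTU/h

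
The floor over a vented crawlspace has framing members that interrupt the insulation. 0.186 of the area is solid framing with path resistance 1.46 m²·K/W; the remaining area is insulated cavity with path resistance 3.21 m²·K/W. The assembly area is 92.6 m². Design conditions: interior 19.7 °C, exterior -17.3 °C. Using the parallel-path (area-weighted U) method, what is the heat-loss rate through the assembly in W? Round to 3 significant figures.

1310 W

U_eff = 0.814/3.21 + 0.186/1.46 = 0.2536 + 0.1274 = 0.381
R_eff = 1/U_eff = 2.625 m²·K/W
Q = 92.6 × (19.7 − (-17.3)) / 2.625 = 1305 W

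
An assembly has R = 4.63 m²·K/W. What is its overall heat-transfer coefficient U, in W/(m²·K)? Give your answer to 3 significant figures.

0.216 W/(m²·K)

U = 1/R = 1/4.63 = 0.216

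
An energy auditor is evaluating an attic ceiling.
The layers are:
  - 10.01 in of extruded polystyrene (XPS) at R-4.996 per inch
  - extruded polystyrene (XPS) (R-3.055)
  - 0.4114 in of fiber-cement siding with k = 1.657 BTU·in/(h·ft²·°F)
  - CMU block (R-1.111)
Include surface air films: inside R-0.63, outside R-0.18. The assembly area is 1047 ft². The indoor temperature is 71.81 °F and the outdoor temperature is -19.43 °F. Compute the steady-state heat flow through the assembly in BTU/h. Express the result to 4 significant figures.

1730 BTU/h

10.01 × 4.996 = 50.01
0.4114/1.657 = 0.24828
R_total = 0.63 + 50.01 + 3.055 + 0.24828 + 1.111 + 0.18 = 55.234 ft²·°F·h/BTU
Q = A·ΔT/R = 1047 × (71.81 − (-19.43)) / 55.234 = 1729.5 BTU/h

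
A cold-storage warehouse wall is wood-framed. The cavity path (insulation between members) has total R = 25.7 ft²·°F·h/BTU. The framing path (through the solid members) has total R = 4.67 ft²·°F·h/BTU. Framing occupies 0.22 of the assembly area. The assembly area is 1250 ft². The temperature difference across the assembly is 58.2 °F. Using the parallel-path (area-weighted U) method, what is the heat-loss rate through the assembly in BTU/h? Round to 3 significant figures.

5640 BTU/h

U_eff = 0.78/25.7 + 0.22/4.67 = 0.03035 + 0.04711 = 0.07746
R_eff = 1/U_eff = 12.91 ft²·°F·h/BTU
Q = 1250 × 58.2 / 12.91 = 5635 BTU/h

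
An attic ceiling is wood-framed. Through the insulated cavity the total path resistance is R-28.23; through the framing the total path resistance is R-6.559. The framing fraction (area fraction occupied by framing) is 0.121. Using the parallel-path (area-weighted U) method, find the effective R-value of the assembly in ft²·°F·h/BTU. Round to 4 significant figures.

20.17 ft²·°F·h/BTU

U_eff = 0.879/28.23 + 0.121/6.559 = 0.031137 + 0.018448 = 0.049585
R_eff = 1/U_eff = 20.167 ft²·°F·h/BTU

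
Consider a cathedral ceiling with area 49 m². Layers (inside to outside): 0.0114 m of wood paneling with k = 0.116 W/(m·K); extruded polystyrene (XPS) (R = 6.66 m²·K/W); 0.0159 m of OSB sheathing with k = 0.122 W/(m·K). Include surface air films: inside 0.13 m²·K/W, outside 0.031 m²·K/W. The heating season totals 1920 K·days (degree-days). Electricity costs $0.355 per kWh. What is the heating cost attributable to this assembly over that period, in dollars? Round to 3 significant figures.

0.0114/0.116 = 0.09828
0.0159/0.122 = 0.1303
R_total = 0.13 + 0.09828 + 6.66 + 0.1303 + 0.031 = 7.05 m²·K/W
E = A × HDD × 24 / R / 1000 = 49 × 1920 × 24 / 7.05 / 1000 = 320.3 kWh
Cost = 320.3 × 0.355 = $113.7

114 dollars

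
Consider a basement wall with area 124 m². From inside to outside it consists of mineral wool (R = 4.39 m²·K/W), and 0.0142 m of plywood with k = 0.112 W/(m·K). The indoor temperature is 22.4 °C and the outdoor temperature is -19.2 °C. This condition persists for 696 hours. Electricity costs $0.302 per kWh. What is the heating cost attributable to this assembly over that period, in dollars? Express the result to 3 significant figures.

240 dollars

0.0142/0.112 = 0.1268
R_total = 4.39 + 0.1268 = 4.517 m²·K/W
Q = 124 × (22.4 − (-19.2)) / 4.517 = 1142 W
E = 1142 W × 696 h / 1000 = 794.9 kWh
Cost = 794.9 × 0.302 = $240.1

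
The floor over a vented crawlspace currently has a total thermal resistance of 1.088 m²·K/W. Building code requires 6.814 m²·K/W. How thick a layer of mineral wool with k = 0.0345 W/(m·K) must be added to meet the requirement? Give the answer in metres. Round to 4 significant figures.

0.1975 m

ΔR = 6.814 − 1.088 = 5.726 m²·K/W
L = ΔR × k = 5.726 × 0.0345 = 0.19755 m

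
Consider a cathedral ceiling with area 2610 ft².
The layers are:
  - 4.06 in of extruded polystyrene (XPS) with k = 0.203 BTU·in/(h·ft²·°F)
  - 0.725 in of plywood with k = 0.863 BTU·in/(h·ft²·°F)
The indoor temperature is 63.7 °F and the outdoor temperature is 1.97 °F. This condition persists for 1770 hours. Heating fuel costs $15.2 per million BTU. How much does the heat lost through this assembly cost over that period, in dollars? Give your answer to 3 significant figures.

208 dollars

4.06/0.203 = 20
0.725/0.863 = 0.8401
R_total = 20 + 0.8401 = 20.84 ft²·°F·h/BTU
Q = 2610 × (63.7 − 1.97) / 20.84 = 7731 BTU/h
E = 7731 × 1770 = 13680000 BTU
Cost = 13680000/10⁶ × 15.2 = $208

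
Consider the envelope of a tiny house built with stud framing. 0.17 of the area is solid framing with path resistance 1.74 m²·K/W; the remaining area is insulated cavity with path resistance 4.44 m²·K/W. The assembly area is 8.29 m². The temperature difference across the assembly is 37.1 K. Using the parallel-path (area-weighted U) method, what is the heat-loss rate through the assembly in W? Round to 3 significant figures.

87.5 W

U_eff = 0.83/4.44 + 0.17/1.74 = 0.1869 + 0.0977 = 0.2846
R_eff = 1/U_eff = 3.513 m²·K/W
Q = 8.29 × 37.1 / 3.513 = 87.54 W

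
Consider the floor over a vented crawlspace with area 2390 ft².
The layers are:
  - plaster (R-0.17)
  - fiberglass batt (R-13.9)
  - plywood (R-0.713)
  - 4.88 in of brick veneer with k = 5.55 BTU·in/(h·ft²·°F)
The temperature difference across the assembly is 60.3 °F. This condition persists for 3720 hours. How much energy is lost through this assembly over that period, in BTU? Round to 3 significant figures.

4.88/5.55 = 0.8793
R_total = 0.17 + 13.9 + 0.713 + 0.8793 = 15.66 ft²·°F·h/BTU
Q = 2390 × 60.3 / 15.66 = 9202 BTU/h
E = 9202 × 3720 = 34230000 BTU

34200000 BTU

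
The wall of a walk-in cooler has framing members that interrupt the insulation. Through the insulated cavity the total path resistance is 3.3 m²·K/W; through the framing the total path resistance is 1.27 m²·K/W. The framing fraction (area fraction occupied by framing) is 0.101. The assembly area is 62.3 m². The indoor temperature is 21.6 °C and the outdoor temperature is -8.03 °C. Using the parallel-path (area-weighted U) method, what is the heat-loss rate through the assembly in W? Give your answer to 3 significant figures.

650 W

U_eff = 0.899/3.3 + 0.101/1.27 = 0.2724 + 0.07953 = 0.352
R_eff = 1/U_eff = 2.841 m²·K/W
Q = 62.3 × (21.6 − (-8.03)) / 2.841 = 649.7 W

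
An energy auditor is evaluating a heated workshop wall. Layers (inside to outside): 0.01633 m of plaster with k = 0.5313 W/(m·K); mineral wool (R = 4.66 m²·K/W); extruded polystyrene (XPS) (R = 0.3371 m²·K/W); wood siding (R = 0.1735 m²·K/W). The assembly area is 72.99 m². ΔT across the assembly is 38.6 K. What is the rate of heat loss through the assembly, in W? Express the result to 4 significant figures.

0.01633/0.5313 = 0.030736
R_total = 0.030736 + 4.66 + 0.3371 + 0.1735 = 5.2013 m²·K/W
Q = A·ΔT/R = 72.99 × 38.6 / 5.2013 = 541.67 W

541.7 W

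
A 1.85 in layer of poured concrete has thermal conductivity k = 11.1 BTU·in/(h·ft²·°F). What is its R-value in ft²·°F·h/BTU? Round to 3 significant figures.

R = L/k = 1.85/11.1 = 0.1667 ft²·°F·h/BTU

0.167 ft²·°F·h/BTU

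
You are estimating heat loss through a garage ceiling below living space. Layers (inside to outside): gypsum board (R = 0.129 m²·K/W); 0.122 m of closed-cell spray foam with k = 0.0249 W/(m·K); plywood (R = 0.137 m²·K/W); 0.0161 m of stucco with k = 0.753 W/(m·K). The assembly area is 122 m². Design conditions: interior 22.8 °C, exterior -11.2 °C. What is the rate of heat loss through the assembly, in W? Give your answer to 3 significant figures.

800 W

0.122/0.0249 = 4.9
0.0161/0.753 = 0.02138
R_total = 0.129 + 4.9 + 0.137 + 0.02138 = 5.187 m²·K/W
Q = A·ΔT/R = 122 × (22.8 − (-11.2)) / 5.187 = 799.7 W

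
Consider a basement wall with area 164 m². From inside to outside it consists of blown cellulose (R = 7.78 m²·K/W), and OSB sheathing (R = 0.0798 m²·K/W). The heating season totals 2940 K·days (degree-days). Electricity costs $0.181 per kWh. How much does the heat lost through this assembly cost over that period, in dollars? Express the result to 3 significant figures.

R_total = 7.78 + 0.0798 = 7.86 m²·K/W
E = A × HDD × 24 / R / 1000 = 164 × 2940 × 24 / 7.86 / 1000 = 1472 kWh
Cost = 1472 × 0.181 = $266.5

266 dollars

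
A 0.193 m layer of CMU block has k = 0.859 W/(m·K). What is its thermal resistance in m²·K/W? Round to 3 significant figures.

0.225 m²·K/W

R = L/k = 0.193/0.859 = 0.2247 m²·K/W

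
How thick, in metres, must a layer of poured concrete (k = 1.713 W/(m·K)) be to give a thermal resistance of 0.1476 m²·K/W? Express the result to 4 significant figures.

0.2528 m

L = R·k = 0.1476 × 1.713 = 0.25284 m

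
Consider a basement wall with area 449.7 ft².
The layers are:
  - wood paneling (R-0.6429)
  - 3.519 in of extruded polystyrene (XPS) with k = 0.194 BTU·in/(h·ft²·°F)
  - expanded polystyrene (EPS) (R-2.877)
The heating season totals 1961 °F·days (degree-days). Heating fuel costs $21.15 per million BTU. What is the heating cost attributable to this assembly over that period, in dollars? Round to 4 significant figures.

20.67 dollars

3.519/0.194 = 18.139
R_total = 0.6429 + 18.139 + 2.877 = 21.659 ft²·°F·h/BTU
E = A × HDD × 24 / R = 449.7 × 1961 × 24 / 21.659 = 977170 BTU
Cost = 977170/10⁶ × 21.15 = $20.667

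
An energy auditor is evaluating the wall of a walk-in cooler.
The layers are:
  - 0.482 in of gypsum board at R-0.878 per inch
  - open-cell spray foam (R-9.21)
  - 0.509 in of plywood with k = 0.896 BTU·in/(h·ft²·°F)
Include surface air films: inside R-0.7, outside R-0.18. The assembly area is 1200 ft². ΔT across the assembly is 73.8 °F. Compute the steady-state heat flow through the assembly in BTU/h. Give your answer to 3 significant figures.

7990 BTU/h

0.482 × 0.878 = 0.4232
0.509/0.896 = 0.5681
R_total = 0.7 + 0.4232 + 9.21 + 0.5681 + 0.18 = 11.08 ft²·°F·h/BTU
Q = A·ΔT/R = 1200 × 73.8 / 11.08 = 7992 BTU/h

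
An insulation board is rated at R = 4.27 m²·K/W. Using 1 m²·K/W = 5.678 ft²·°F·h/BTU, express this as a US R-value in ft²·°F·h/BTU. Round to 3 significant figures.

24.2 ft²·°F·h/BTU

R_US = 4.27 × 5.678 = 24.25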